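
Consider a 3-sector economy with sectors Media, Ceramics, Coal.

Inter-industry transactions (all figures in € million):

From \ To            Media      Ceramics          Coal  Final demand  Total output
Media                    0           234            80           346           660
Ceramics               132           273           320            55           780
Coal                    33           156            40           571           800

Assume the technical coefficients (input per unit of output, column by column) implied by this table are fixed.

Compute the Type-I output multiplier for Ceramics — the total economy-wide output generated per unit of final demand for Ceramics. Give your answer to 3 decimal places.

m_2 = 3.135

Technical coefficients a_ij = z_ij / X_j:
  a_11 = 0/660 = 0.00, a_21 = 132/660 = 0.20, a_31 = 33/660 = 0.05
  a_12 = 234/780 = 0.30, a_22 = 273/780 = 0.35, a_32 = 156/780 = 0.20
  a_13 = 80/800 = 0.10, a_23 = 320/800 = 0.40, a_33 = 40/800 = 0.05
I − A =
  [   1.00    -0.30    -0.10]
  [  -0.20     0.65    -0.40]
  [  -0.05    -0.20     0.95]
Cofactors of I−A, C_ij = (−1)^(i+j)·(minor ij) (rows/columns in the sector order above):
  C_11 = (0.65)(0.95) − (-0.40)(-0.20) = 0.5375
  C_12 = −[(-0.20)(0.95) − (-0.40)(-0.05)] = 0.2100
  C_13 = (-0.20)(-0.20) − (0.65)(-0.05) = 0.0725
  C_21 = −[(-0.30)(0.95) − (-0.10)(-0.20)] = 0.3050
  C_22 = (1.00)(0.95) − (-0.10)(-0.05) = 0.9450
  C_23 = −[(1.00)(-0.20) − (-0.30)(-0.05)] = 0.2150
  C_31 = (-0.30)(-0.40) − (-0.10)(0.65) = 0.1850
  C_32 = −[(1.00)(-0.40) − (-0.10)(-0.20)] = 0.4200
  C_33 = (1.00)(0.65) − (-0.30)(-0.20) = 0.5900
det(I−A) = Σ_j (I−A)_1j·C_1j = (1.00)(0.5375) + (-0.30)(0.2100) + (-0.10)(0.0725) = 0.46725
adj(I−A) = Cᵀ =
  [ 0.5375   0.3050   0.1850]
  [ 0.2100   0.9450   0.4200]
  [ 0.0725   0.2150   0.5900]
(I − A)⁻¹ = adj(I−A) / det(I−A) ≈
  [   1.1503     0.6528     0.3959]
  [   0.4494     2.0225     0.8989]
  [   0.1552     0.4601     1.2627]
The output multiplier for sector j is the column-j sum of the Leontief inverse (I − A)⁻¹ = adj(I−A) / det(I−A).
Column 2 of adj(I−A): (0.3050, 0.9450, 0.2150); det(I−A) = 0.46725.
m_2 = (0.3050 + 0.9450 + 0.2150) / 0.46725 = 1.465 / 0.46725 ≈ 3.135.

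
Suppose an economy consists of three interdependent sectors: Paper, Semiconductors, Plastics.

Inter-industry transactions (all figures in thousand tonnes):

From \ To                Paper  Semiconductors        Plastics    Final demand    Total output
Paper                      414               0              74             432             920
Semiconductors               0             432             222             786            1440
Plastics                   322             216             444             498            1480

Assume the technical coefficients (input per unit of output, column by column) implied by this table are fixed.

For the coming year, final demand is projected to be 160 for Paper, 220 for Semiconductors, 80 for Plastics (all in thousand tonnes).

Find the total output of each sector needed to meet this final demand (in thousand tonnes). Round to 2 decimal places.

Technical coefficients a_ij = z_ij / X_j:
  a_11 = 414/920 = 0.45, a_21 = 0/920 = 0.00, a_31 = 322/920 = 0.35
  a_12 = 0/1440 = 0.00, a_22 = 432/1440 = 0.30, a_32 = 216/1440 = 0.15
  a_13 = 74/1480 = 0.05, a_23 = 222/1480 = 0.15, a_33 = 444/1480 = 0.30
I − A =
  [   0.55     0.00    -0.05]
  [   0.00     0.70    -0.15]
  [  -0.35    -0.15     0.70]
Cofactors of I−A, C_ij = (−1)^(i+j)·(minor ij) (rows/columns in the sector order above):
  C_11 = (0.70)(0.70) − (-0.15)(-0.15) = 0.4675
  C_12 = −[(0.00)(0.70) − (-0.15)(-0.35)] = 0.0525
  C_13 = (0.00)(-0.15) − (0.70)(-0.35) = 0.2450
  C_21 = −[(0.00)(0.70) − (-0.05)(-0.15)] = 0.0075
  C_22 = (0.55)(0.70) − (-0.05)(-0.35) = 0.3675
  C_23 = −[(0.55)(-0.15) − (0.00)(-0.35)] = 0.0825
  C_31 = (0.00)(-0.15) − (-0.05)(0.70) = 0.0350
  C_32 = −[(0.55)(-0.15) − (-0.05)(0.00)] = 0.0825
  C_33 = (0.55)(0.70) − (0.00)(0.00) = 0.3850
det(I−A) = Σ_j (I−A)_1j·C_1j = (0.55)(0.4675) + (0.00)(0.0525) + (-0.05)(0.2450) = 0.244875
adj(I−A) = Cᵀ =
  [ 0.4675   0.0075   0.0350]
  [ 0.0525   0.3675   0.0825]
  [ 0.2450   0.0825   0.3850]
(I − A)⁻¹ = adj(I−A) / det(I−A) ≈
  [   1.9091     0.0306     0.1429]
  [   0.2144     1.5008     0.3369]
  [   1.0005     0.3369     1.5722]
x = (I − A)⁻¹ d = adj(I−A)·d / det(I−A), with det(I−A) = 0.244875:
  x_1 = (0.4675·160 + 0.0075·220 + 0.0350·80) / 0.244875 = 79.25 / 0.244875 ≈ 323.63
  x_2 = (0.0525·160 + 0.3675·220 + 0.0825·80) / 0.244875 = 95.85 / 0.244875 ≈ 391.42
  x_3 = (0.2450·160 + 0.0825·220 + 0.3850·80) / 0.244875 = 88.15 / 0.244875 ≈ 359.98

x_1 = 323.63, x_2 = 391.42, x_3 = 359.98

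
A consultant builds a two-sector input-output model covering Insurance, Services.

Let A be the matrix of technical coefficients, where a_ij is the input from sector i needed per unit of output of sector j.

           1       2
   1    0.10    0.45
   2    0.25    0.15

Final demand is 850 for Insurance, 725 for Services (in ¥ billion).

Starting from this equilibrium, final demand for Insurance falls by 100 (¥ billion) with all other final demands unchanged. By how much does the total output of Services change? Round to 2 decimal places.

Δx_2 = -38.31

I − A =
  [   0.90    -0.45]
  [  -0.25     0.85]
det(I−A) = (0.90)(0.85) − (-0.45)(-0.25) = 0.6525
adj(I−A) = [[0.85, 0.45], [0.25, 0.90]]
(I − A)⁻¹ = adj(I−A) / det(I−A) ≈
  [   1.3027     0.6897]
  [   0.3831     1.3793]
Δx = (I − A)⁻¹ Δd with Δd having -100 in the Insurance component and 0 elsewhere.
So Δx_2 = L_21 · (-100), where L_21 = adj(I−A)_21 / det(I−A) = 0.25 / 0.6525.
Δx_2 = 0.25 × (-100) / 0.6525 = -25.00 / 0.6525 ≈ -38.31.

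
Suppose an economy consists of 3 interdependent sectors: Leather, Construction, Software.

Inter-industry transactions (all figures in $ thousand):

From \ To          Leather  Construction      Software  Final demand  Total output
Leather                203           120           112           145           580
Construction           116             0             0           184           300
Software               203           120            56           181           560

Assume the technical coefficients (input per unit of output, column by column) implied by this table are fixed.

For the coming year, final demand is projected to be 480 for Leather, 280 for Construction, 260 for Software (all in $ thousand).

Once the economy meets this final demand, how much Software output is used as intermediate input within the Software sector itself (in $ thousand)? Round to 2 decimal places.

z_33 = 109.27

Technical coefficients a_ij = z_ij / X_j:
  a_11 = 203/580 = 0.35, a_21 = 116/580 = 0.20, a_31 = 203/580 = 0.35
  a_12 = 120/300 = 0.40, a_22 = 0/300 = 0.00, a_32 = 120/300 = 0.40
  a_13 = 112/560 = 0.20, a_23 = 0/560 = 0.00, a_33 = 56/560 = 0.10
I − A =
  [   0.65    -0.40    -0.20]
  [  -0.20     1.00     0.00]
  [  -0.35    -0.40     0.90]
Cofactors of I−A, C_ij = (−1)^(i+j)·(minor ij) (rows/columns in the sector order above):
  C_11 = (1.00)(0.90) − (0.00)(-0.40) = 0.9000
  C_12 = −[(-0.20)(0.90) − (0.00)(-0.35)] = 0.1800
  C_13 = (-0.20)(-0.40) − (1.00)(-0.35) = 0.4300
  C_21 = −[(-0.40)(0.90) − (-0.20)(-0.40)] = 0.4400
  C_22 = (0.65)(0.90) − (-0.20)(-0.35) = 0.5150
  C_23 = −[(0.65)(-0.40) − (-0.40)(-0.35)] = 0.4000
  C_31 = (-0.40)(0.00) − (-0.20)(1.00) = 0.2000
  C_32 = −[(0.65)(0.00) − (-0.20)(-0.20)] = 0.0400
  C_33 = (0.65)(1.00) − (-0.40)(-0.20) = 0.5700
det(I−A) = Σ_j (I−A)_1j·C_1j = (0.65)(0.9000) + (-0.40)(0.1800) + (-0.20)(0.4300) = 0.4270
adj(I−A) = Cᵀ =
  [ 0.9000   0.4400   0.2000]
  [ 0.1800   0.5150   0.0400]
  [ 0.4300   0.4000   0.5700]
(I − A)⁻¹ = adj(I−A) / det(I−A) ≈
  [   2.1077     1.0304     0.4684]
  [   0.4215     1.2061     0.0937]
  [   1.0070     0.9368     1.3349]
First solve x = (I − A)⁻¹ d = adj(I−A)·d / det(I−A); in particular x_3 = (0.4300·480 + 0.4000·280 + 0.5700·260) / 0.4270 = 466.60 / 0.4270 ≈ 1092.7400.
Intermediate flow from 3 to 3: z_33 = a_33 · x_3 = 0.10 × 466.60 / 0.4270 = 46.66 / 0.4270 ≈ 109.27.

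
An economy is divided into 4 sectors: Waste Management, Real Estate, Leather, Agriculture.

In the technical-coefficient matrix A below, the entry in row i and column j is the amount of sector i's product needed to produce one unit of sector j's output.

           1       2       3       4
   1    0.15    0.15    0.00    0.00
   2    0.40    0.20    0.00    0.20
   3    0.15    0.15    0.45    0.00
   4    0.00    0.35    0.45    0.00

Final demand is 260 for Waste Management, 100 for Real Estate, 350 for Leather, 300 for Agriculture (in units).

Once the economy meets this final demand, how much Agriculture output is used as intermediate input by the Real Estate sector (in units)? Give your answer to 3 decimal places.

I − A =
  [   0.85    -0.15     0.00     0.00]
  [  -0.40     0.80     0.00    -0.20]
  [  -0.15    -0.15     0.55     0.00]
  [   0.00    -0.35    -0.45     1.00]
Compute the cofactors C_ij = (−1)^(i+j)·(3×3 minor ij) of I−A; the adjugate is their transpose:
adj(I−A) = Cᵀ =
  [ 0.388000   0.082500   0.013500   0.016500]
  [ 0.233500   0.467500   0.076500   0.093500]
  [ 0.169500   0.150000   0.560500   0.030000]
  [ 0.158000   0.231125   0.279000   0.341000]
det(I−A) = Σ_j (I−A)_1j·C_1j = (0.85)(0.388000) + (-0.15)(0.233500) + (0.00)(0.169500) + (0.00)(0.158000) = 0.294775
(I − A)⁻¹ = adj(I−A) / det(I−A) ≈
  [   1.3163     0.2799     0.0458     0.0560]
  [   0.7921     1.5860     0.2595     0.3172]
  [   0.5750     0.5089     1.9015     0.1018]
  [   0.5360     0.7841     0.9465     1.1568]
First solve x = (I − A)⁻¹ d = adj(I−A)·d / det(I−A); in particular x_2 = (0.233500·260 + 0.467500·100 + 0.076500·350 + 0.093500·300) / 0.294775 = 162.285 / 0.294775 ≈ 550.53855.
Intermediate flow from 4 to 2: z_42 = a_42 · x_2 = 0.35 × 162.285 / 0.294775 = 56.79975 / 0.294775 ≈ 192.688.

z_42 = 192.688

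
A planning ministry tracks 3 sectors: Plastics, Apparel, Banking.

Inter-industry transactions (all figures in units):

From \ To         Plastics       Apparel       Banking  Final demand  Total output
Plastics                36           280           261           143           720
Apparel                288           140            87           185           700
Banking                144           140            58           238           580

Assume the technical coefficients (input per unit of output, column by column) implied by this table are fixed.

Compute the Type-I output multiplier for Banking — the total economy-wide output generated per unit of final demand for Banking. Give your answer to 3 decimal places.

m_B = 3.429

Technical coefficients a_ij = z_ij / X_j:
  a_PP = 36/720 = 0.05, a_AP = 288/720 = 0.40, a_BP = 144/720 = 0.20
  a_PA = 280/700 = 0.40, a_AA = 140/700 = 0.20, a_BA = 140/700 = 0.20
  a_PB = 261/580 = 0.45, a_AB = 87/580 = 0.15, a_BB = 58/580 = 0.10
I − A =
  [   0.95    -0.40    -0.45]
  [  -0.40     0.80    -0.15]
  [  -0.20    -0.20     0.90]
Cofactors of I−A, C_ij = (−1)^(i+j)·(minor ij) (rows/columns in the sector order above):
  C_11 = (0.80)(0.90) − (-0.15)(-0.20) = 0.6900
  C_12 = −[(-0.40)(0.90) − (-0.15)(-0.20)] = 0.3900
  C_13 = (-0.40)(-0.20) − (0.80)(-0.20) = 0.2400
  C_21 = −[(-0.40)(0.90) − (-0.45)(-0.20)] = 0.4500
  C_22 = (0.95)(0.90) − (-0.45)(-0.20) = 0.7650
  C_23 = −[(0.95)(-0.20) − (-0.40)(-0.20)] = 0.2700
  C_31 = (-0.40)(-0.15) − (-0.45)(0.80) = 0.4200
  C_32 = −[(0.95)(-0.15) − (-0.45)(-0.40)] = 0.3225
  C_33 = (0.95)(0.80) − (-0.40)(-0.40) = 0.6000
det(I−A) = Σ_j (I−A)_1j·C_1j = (0.95)(0.6900) + (-0.40)(0.3900) + (-0.45)(0.2400) = 0.3915
adj(I−A) = Cᵀ =
  [ 0.6900   0.4500   0.4200]
  [ 0.3900   0.7650   0.3225]
  [ 0.2400   0.2700   0.6000]
(I − A)⁻¹ = adj(I−A) / det(I−A) ≈
  [   1.7625     1.1494     1.0728]
  [   0.9962     1.9540     0.8238]
  [   0.6130     0.6897     1.5326]
The output multiplier for sector j is the column-j sum of the Leontief inverse (I − A)⁻¹ = adj(I−A) / det(I−A).
Column B of adj(I−A): (0.4200, 0.3225, 0.6000); det(I−A) = 0.3915.
m_B = (0.4200 + 0.3225 + 0.6000) / 0.3915 = 1.3425 / 0.3915 ≈ 3.429.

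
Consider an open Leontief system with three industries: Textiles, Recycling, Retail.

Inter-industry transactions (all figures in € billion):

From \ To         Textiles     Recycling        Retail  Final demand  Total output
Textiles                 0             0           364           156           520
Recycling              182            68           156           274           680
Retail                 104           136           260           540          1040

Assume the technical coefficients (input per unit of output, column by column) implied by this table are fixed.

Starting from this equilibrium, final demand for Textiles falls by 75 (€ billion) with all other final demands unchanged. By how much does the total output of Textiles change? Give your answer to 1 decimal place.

Δx_1 = -86.8

Technical coefficients a_ij = z_ij / X_j:
  a_11 = 0/520 = 0.00, a_21 = 182/520 = 0.35, a_31 = 104/520 = 0.20
  a_12 = 0/680 = 0.00, a_22 = 68/680 = 0.10, a_32 = 136/680 = 0.20
  a_13 = 364/1040 = 0.35, a_23 = 156/1040 = 0.15, a_33 = 260/1040 = 0.25
I − A =
  [   1.00     0.00    -0.35]
  [  -0.35     0.90    -0.15]
  [  -0.20    -0.20     0.75]
Cofactors of I−A, C_ij = (−1)^(i+j)·(minor ij) (rows/columns in the sector order above):
  C_11 = (0.90)(0.75) − (-0.15)(-0.20) = 0.6450
  C_12 = −[(-0.35)(0.75) − (-0.15)(-0.20)] = 0.2925
  C_13 = (-0.35)(-0.20) − (0.90)(-0.20) = 0.2500
  C_21 = −[(0.00)(0.75) − (-0.35)(-0.20)] = 0.0700
  C_22 = (1.00)(0.75) − (-0.35)(-0.20) = 0.6800
  C_23 = −[(1.00)(-0.20) − (0.00)(-0.20)] = 0.2000
  C_31 = (0.00)(-0.15) − (-0.35)(0.90) = 0.3150
  C_32 = −[(1.00)(-0.15) − (-0.35)(-0.35)] = 0.2725
  C_33 = (1.00)(0.90) − (0.00)(-0.35) = 0.9000
det(I−A) = Σ_j (I−A)_1j·C_1j = (1.00)(0.6450) + (0.00)(0.2925) + (-0.35)(0.2500) = 0.5575
adj(I−A) = Cᵀ =
  [ 0.6450   0.0700   0.3150]
  [ 0.2925   0.6800   0.2725]
  [ 0.2500   0.2000   0.9000]
(I − A)⁻¹ = adj(I−A) / det(I−A) ≈
  [   1.1570     0.1256     0.5650]
  [   0.5247     1.2197     0.4888]
  [   0.4484     0.3587     1.6143]
Δx = (I − A)⁻¹ Δd with Δd having -75 in the Textiles component and 0 elsewhere.
So Δx_1 = L_11 · (-75), where L_11 = adj(I−A)_11 / det(I−A) = 0.6450 / 0.5575.
Δx_1 = 0.6450 × (-75) / 0.5575 = -48.375 / 0.5575 ≈ -86.8.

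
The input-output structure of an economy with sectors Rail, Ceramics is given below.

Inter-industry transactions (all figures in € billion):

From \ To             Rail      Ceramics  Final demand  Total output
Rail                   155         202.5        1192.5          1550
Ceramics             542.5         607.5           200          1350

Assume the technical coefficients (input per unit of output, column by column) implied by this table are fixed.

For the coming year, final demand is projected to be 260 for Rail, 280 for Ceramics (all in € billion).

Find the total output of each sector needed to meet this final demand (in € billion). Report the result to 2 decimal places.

Technical coefficients a_ij = z_ij / X_j:
  a_11 = 155/1550 = 0.10, a_21 = 542.5/1550 = 0.35
  a_12 = 202.5/1350 = 0.15, a_22 = 607.5/1350 = 0.45
I − A =
  [   0.90    -0.15]
  [  -0.35     0.55]
det(I−A) = (0.90)(0.55) − (-0.15)(-0.35) = 0.4425
adj(I−A) = [[0.55, 0.15], [0.35, 0.90]]
(I − A)⁻¹ = adj(I−A) / det(I−A) ≈
  [   1.2429     0.3390]
  [   0.7910     2.0339]
x = (I − A)⁻¹ d = adj(I−A)·d / det(I−A), with det(I−A) = 0.4425:
  x_1 = (0.55·260 + 0.15·280) / 0.4425 = 185.00 / 0.4425 ≈ 418.08
  x_2 = (0.35·260 + 0.90·280) / 0.4425 = 343.00 / 0.4425 ≈ 775.14

x_1 = 418.08, x_2 = 775.14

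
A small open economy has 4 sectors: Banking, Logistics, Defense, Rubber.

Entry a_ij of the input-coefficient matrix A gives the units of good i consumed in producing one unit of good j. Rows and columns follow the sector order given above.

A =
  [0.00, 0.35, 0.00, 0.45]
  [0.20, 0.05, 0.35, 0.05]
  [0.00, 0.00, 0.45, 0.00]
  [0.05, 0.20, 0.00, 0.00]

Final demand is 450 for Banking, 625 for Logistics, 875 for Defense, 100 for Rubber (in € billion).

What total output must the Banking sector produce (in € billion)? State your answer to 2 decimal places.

x_1 = 1190.12

I − A =
  [   1.00    -0.35     0.00    -0.45]
  [  -0.20     0.95    -0.35    -0.05]
  [   0.00     0.00     0.55     0.00]
  [  -0.05    -0.20     0.00     1.00]
Compute the cofactors C_ij = (−1)^(i+j)·(3×3 minor ij) of I−A; the adjugate is their transpose:
adj(I−A) = Cᵀ =
  [ 0.517000   0.242000   0.154000   0.244750]
  [ 0.111375   0.537625   0.342125   0.077000]
  [ 0.000000   0.000000   0.829750   0.000000]
  [ 0.048125   0.119625   0.076125   0.484000]
det(I−A) = Σ_j (I−A)_1j·C_1j = (1.00)(0.517000) + (-0.35)(0.111375) + (0.00)(0.000000) + (-0.45)(0.048125) = 0.4563625
(I − A)⁻¹ = adj(I−A) / det(I−A) ≈
  [   1.1329     0.5303     0.3375     0.5363]
  [   0.2440     1.1781     0.7497     0.1687]
  [   0.0000     0.0000     1.8182     0.0000]
  [   0.1055     0.2621     0.1668     1.0606]
x = (I − A)⁻¹ d = adj(I−A)·d / det(I−A), with det(I−A) = 0.4563625:
  x_1 = (0.517000·450 + 0.242000·625 + 0.154000·875 + 0.244750·100) / 0.4563625 = 543.125 / 0.4563625 ≈ 1190.12
  x_2 = (0.111375·450 + 0.537625·625 + 0.342125·875 + 0.077000·100) / 0.4563625 = 693.19375 / 0.4563625 ≈ 1518.95
  x_3 = (0.000000·450 + 0.000000·625 + 0.829750·875 + 0.000000·100) / 0.4563625 = 726.03125 / 0.4563625 ≈ 1590.91
  x_4 = (0.048125·450 + 0.119625·625 + 0.076125·875 + 0.484000·100) / 0.4563625 = 211.43125 / 0.4563625 ≈ 463.30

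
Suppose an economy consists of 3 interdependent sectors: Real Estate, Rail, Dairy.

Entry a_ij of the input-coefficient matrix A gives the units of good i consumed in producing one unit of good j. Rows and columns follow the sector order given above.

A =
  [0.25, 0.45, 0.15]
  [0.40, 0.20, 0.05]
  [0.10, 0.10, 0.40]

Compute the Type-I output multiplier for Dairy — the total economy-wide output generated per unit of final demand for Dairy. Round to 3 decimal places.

m_3 = 2.895

I − A =
  [   0.75    -0.45    -0.15]
  [  -0.40     0.80    -0.05]
  [  -0.10    -0.10     0.60]
Cofactors of I−A, C_ij = (−1)^(i+j)·(minor ij) (rows/columns in the sector order above):
  C_11 = (0.80)(0.60) − (-0.05)(-0.10) = 0.4750
  C_12 = −[(-0.40)(0.60) − (-0.05)(-0.10)] = 0.2450
  C_13 = (-0.40)(-0.10) − (0.80)(-0.10) = 0.1200
  C_21 = −[(-0.45)(0.60) − (-0.15)(-0.10)] = 0.2850
  C_22 = (0.75)(0.60) − (-0.15)(-0.10) = 0.4350
  C_23 = −[(0.75)(-0.10) − (-0.45)(-0.10)] = 0.1200
  C_31 = (-0.45)(-0.05) − (-0.15)(0.80) = 0.1425
  C_32 = −[(0.75)(-0.05) − (-0.15)(-0.40)] = 0.0975
  C_33 = (0.75)(0.80) − (-0.45)(-0.40) = 0.4200
det(I−A) = Σ_j (I−A)_1j·C_1j = (0.75)(0.4750) + (-0.45)(0.2450) + (-0.15)(0.1200) = 0.2280
adj(I−A) = Cᵀ =
  [ 0.4750   0.2850   0.1425]
  [ 0.2450   0.4350   0.0975]
  [ 0.1200   0.1200   0.4200]
(I − A)⁻¹ = adj(I−A) / det(I−A) ≈
  [   2.0833     1.2500     0.6250]
  [   1.0746     1.9079     0.4276]
  [   0.5263     0.5263     1.8421]
The output multiplier for sector j is the column-j sum of the Leontief inverse (I − A)⁻¹ = adj(I−A) / det(I−A).
Column 3 of adj(I−A): (0.1425, 0.0975, 0.4200); det(I−A) = 0.2280.
m_3 = (0.1425 + 0.0975 + 0.4200) / 0.2280 = 0.66 / 0.2280 ≈ 2.895.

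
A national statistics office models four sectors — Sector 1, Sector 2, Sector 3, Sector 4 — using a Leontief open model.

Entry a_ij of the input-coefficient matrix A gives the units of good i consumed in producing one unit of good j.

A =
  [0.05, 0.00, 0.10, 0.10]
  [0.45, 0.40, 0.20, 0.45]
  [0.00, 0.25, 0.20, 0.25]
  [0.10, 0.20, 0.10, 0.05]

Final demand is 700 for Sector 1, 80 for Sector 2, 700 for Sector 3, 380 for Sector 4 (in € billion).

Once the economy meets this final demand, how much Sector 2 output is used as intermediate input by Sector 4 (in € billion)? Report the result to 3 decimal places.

I − A =
  [   0.95     0.00    -0.10    -0.10]
  [  -0.45     0.60    -0.20    -0.45]
  [   0.00    -0.25     0.80    -0.25]
  [  -0.10    -0.20    -0.10     0.95]
Compute the cofactors C_ij = (−1)^(i+j)·(3×3 minor ij) of I−A; the adjugate is their transpose:
adj(I−A) = Cᵀ =
  [ 0.300250   0.047250   0.058000   0.069250]
  [ 0.371750   0.687750   0.273000   0.436750]
  [ 0.155625   0.270625   0.441000   0.260625]
  [ 0.126250   0.178250   0.110000   0.397250]
det(I−A) = Σ_j (I−A)_1j·C_1j = (0.95)(0.300250) + (0.00)(0.371750) + (-0.10)(0.155625) + (-0.10)(0.126250) = 0.25705
(I − A)⁻¹ = adj(I−A) / det(I−A) ≈
  [   1.1681     0.1838     0.2256     0.2694]
  [   1.4462     2.6755     1.0621     1.6991]
  [   0.6054     1.0528     1.7156     1.0139]
  [   0.4911     0.6934     0.4279     1.5454]
First solve x = (I − A)⁻¹ d = adj(I−A)·d / det(I−A); in particular x_4 = (0.126250·700 + 0.178250·80 + 0.110000·700 + 0.397250·380) / 0.25705 = 330.59 / 0.25705 ≈ 1286.09220.
Intermediate flow from 2 to 4: z_24 = a_24 · x_4 = 0.45 × 330.59 / 0.25705 = 148.7655 / 0.25705 ≈ 578.741.

z_24 = 578.741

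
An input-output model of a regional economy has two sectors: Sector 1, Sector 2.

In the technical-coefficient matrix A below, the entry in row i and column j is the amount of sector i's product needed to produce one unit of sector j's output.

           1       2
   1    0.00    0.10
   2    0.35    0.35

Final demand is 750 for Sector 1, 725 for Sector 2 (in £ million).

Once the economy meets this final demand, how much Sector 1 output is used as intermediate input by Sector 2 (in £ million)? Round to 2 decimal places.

I − A =
  [   1.00    -0.10]
  [  -0.35     0.65]
det(I−A) = (1.00)(0.65) − (-0.10)(-0.35) = 0.6150
adj(I−A) = [[0.65, 0.10], [0.35, 1.00]]
(I − A)⁻¹ = adj(I−A) / det(I−A) ≈
  [   1.0569     0.1626]
  [   0.5691     1.6260]
First solve x = (I − A)⁻¹ d = adj(I−A)·d / det(I−A); in particular x_2 = (0.35·750 + 1.00·725) / 0.6150 = 987.50 / 0.6150 ≈ 1605.6911.
Intermediate flow from 1 to 2: z_12 = a_12 · x_2 = 0.10 × 987.50 / 0.6150 = 98.75 / 0.6150 ≈ 160.57.

z_12 = 160.57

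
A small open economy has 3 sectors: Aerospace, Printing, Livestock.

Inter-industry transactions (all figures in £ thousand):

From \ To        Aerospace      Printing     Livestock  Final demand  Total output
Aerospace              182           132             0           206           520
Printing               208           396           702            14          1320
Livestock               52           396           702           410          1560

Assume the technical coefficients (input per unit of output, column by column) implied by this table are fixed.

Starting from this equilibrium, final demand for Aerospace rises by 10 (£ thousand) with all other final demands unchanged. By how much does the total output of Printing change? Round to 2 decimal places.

Δx_P = 19.49

Technical coefficients a_ij = z_ij / X_j:
  a_AA = 182/520 = 0.35, a_PA = 208/520 = 0.40, a_LA = 52/520 = 0.10
  a_AP = 132/1320 = 0.10, a_PP = 396/1320 = 0.30, a_LP = 396/1320 = 0.30
  a_AL = 0/1560 = 0.00, a_PL = 702/1560 = 0.45, a_LL = 702/1560 = 0.45
I − A =
  [   0.65    -0.10     0.00]
  [  -0.40     0.70    -0.45]
  [  -0.10    -0.30     0.55]
Cofactors of I−A, C_ij = (−1)^(i+j)·(minor ij) (rows/columns in the sector order above):
  C_11 = (0.70)(0.55) − (-0.45)(-0.30) = 0.2500
  C_12 = −[(-0.40)(0.55) − (-0.45)(-0.10)] = 0.2650
  C_13 = (-0.40)(-0.30) − (0.70)(-0.10) = 0.1900
  C_21 = −[(-0.10)(0.55) − (0.00)(-0.30)] = 0.0550
  C_22 = (0.65)(0.55) − (0.00)(-0.10) = 0.3575
  C_23 = −[(0.65)(-0.30) − (-0.10)(-0.10)] = 0.2050
  C_31 = (-0.10)(-0.45) − (0.00)(0.70) = 0.0450
  C_32 = −[(0.65)(-0.45) − (0.00)(-0.40)] = 0.2925
  C_33 = (0.65)(0.70) − (-0.10)(-0.40) = 0.4150
det(I−A) = Σ_j (I−A)_1j·C_1j = (0.65)(0.2500) + (-0.10)(0.2650) + (0.00)(0.1900) = 0.1360
adj(I−A) = Cᵀ =
  [ 0.2500   0.0550   0.0450]
  [ 0.2650   0.3575   0.2925]
  [ 0.1900   0.2050   0.4150]
(I − A)⁻¹ = adj(I−A) / det(I−A) ≈
  [   1.8382     0.4044     0.3309]
  [   1.9485     2.6287     2.1507]
  [   1.3971     1.5074     3.0515]
Δx = (I − A)⁻¹ Δd with Δd having +10 in the Aerospace component and 0 elsewhere.
So Δx_P = L_PA · (+10), where L_PA = adj(I−A)_PA / det(I−A) = 0.2650 / 0.1360.
Δx_P = 0.2650 × (+10) / 0.1360 = 2.65 / 0.1360 ≈ 19.49.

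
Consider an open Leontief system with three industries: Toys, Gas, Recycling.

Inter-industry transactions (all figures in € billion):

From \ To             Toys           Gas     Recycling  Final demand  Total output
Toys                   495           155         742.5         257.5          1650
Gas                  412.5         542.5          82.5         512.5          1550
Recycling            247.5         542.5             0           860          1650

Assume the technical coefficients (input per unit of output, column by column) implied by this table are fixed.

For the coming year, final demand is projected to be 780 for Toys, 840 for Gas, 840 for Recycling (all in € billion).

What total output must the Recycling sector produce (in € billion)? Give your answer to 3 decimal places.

x_3 = 2168.989

Technical coefficients a_ij = z_ij / X_j:
  a_11 = 495/1650 = 0.30, a_21 = 412.5/1650 = 0.25, a_31 = 247.5/1650 = 0.15
  a_12 = 155/1550 = 0.10, a_22 = 542.5/1550 = 0.35, a_32 = 542.5/1550 = 0.35
  a_13 = 742.5/1650 = 0.45, a_23 = 82.5/1650 = 0.05, a_33 = 0/1650 = 0.00
I − A =
  [   0.70    -0.10    -0.45]
  [  -0.25     0.65    -0.05]
  [  -0.15    -0.35     1.00]
Cofactors of I−A, C_ij = (−1)^(i+j)·(minor ij) (rows/columns in the sector order above):
  C_11 = (0.65)(1.00) − (-0.05)(-0.35) = 0.6325
  C_12 = −[(-0.25)(1.00) − (-0.05)(-0.15)] = 0.2575
  C_13 = (-0.25)(-0.35) − (0.65)(-0.15) = 0.1850
  C_21 = −[(-0.10)(1.00) − (-0.45)(-0.35)] = 0.2575
  C_22 = (0.70)(1.00) − (-0.45)(-0.15) = 0.6325
  C_23 = −[(0.70)(-0.35) − (-0.10)(-0.15)] = 0.2600
  C_31 = (-0.10)(-0.05) − (-0.45)(0.65) = 0.2975
  C_32 = −[(0.70)(-0.05) − (-0.45)(-0.25)] = 0.1475
  C_33 = (0.70)(0.65) − (-0.10)(-0.25) = 0.4300
det(I−A) = Σ_j (I−A)_1j·C_1j = (0.70)(0.6325) + (-0.10)(0.2575) + (-0.45)(0.1850) = 0.33375
adj(I−A) = Cᵀ =
  [ 0.6325   0.2575   0.2975]
  [ 0.2575   0.6325   0.1475]
  [ 0.1850   0.2600   0.4300]
(I − A)⁻¹ = adj(I−A) / det(I−A) ≈
  [   1.8951     0.7715     0.8914]
  [   0.7715     1.8951     0.4419]
  [   0.5543     0.7790     1.2884]
x = (I − A)⁻¹ d = adj(I−A)·d / det(I−A), with det(I−A) = 0.33375:
  x_1 = (0.6325·780 + 0.2575·840 + 0.2975·840) / 0.33375 = 959.55 / 0.33375 ≈ 2875.056
  x_2 = (0.2575·780 + 0.6325·840 + 0.1475·840) / 0.33375 = 856.05 / 0.33375 ≈ 2564.944
  x_3 = (0.1850·780 + 0.2600·840 + 0.4300·840) / 0.33375 = 723.90 / 0.33375 ≈ 2168.989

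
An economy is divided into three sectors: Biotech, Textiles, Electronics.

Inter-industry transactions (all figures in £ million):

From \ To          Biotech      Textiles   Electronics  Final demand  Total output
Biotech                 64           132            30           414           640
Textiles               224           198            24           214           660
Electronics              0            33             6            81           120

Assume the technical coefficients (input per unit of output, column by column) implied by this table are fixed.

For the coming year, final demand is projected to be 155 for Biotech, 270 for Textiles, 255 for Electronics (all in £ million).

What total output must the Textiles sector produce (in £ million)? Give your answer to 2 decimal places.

x_2 = 676.02

Technical coefficients a_ij = z_ij / X_j:
  a_11 = 64/640 = 0.10, a_21 = 224/640 = 0.35, a_31 = 0/640 = 0.00
  a_12 = 132/660 = 0.20, a_22 = 198/660 = 0.30, a_32 = 33/660 = 0.05
  a_13 = 30/120 = 0.25, a_23 = 24/120 = 0.20, a_33 = 6/120 = 0.05
I − A =
  [   0.90    -0.20    -0.25]
  [  -0.35     0.70    -0.20]
  [   0.00    -0.05     0.95]
Cofactors of I−A, C_ij = (−1)^(i+j)·(minor ij) (rows/columns in the sector order above):
  C_11 = (0.70)(0.95) − (-0.20)(-0.05) = 0.6550
  C_12 = −[(-0.35)(0.95) − (-0.20)(0.00)] = 0.3325
  C_13 = (-0.35)(-0.05) − (0.70)(0.00) = 0.0175
  C_21 = −[(-0.20)(0.95) − (-0.25)(-0.05)] = 0.2025
  C_22 = (0.90)(0.95) − (-0.25)(0.00) = 0.8550
  C_23 = −[(0.90)(-0.05) − (-0.20)(0.00)] = 0.0450
  C_31 = (-0.20)(-0.20) − (-0.25)(0.70) = 0.2150
  C_32 = −[(0.90)(-0.20) − (-0.25)(-0.35)] = 0.2675
  C_33 = (0.90)(0.70) − (-0.20)(-0.35) = 0.5600
det(I−A) = Σ_j (I−A)_1j·C_1j = (0.90)(0.6550) + (-0.20)(0.3325) + (-0.25)(0.0175) = 0.518625
adj(I−A) = Cᵀ =
  [ 0.6550   0.2025   0.2150]
  [ 0.3325   0.8550   0.2675]
  [ 0.0175   0.0450   0.5600]
(I − A)⁻¹ = adj(I−A) / det(I−A) ≈
  [   1.2630     0.3905     0.4146]
  [   0.6411     1.6486     0.5158]
  [   0.0337     0.0868     1.0798]
x = (I − A)⁻¹ d = adj(I−A)·d / det(I−A), with det(I−A) = 0.518625:
  x_1 = (0.6550·155 + 0.2025·270 + 0.2150·255) / 0.518625 = 211.025 / 0.518625 ≈ 406.89
  x_2 = (0.3325·155 + 0.8550·270 + 0.2675·255) / 0.518625 = 350.60 / 0.518625 ≈ 676.02
  x_3 = (0.0175·155 + 0.0450·270 + 0.5600·255) / 0.518625 = 157.6625 / 0.518625 ≈ 304.00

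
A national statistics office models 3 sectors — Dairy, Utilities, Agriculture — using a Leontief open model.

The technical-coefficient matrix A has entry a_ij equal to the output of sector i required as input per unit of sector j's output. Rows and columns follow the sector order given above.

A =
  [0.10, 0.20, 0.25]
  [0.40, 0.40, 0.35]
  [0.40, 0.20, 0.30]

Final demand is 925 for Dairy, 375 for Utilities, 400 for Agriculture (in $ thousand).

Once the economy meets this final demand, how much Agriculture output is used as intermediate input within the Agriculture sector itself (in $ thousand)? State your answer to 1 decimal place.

z_AA = 1147.4

I − A =
  [   0.90    -0.20    -0.25]
  [  -0.40     0.60    -0.35]
  [  -0.40    -0.20     0.70]
Cofactors of I−A, C_ij = (−1)^(i+j)·(minor ij) (rows/columns in the sector order above):
  C_11 = (0.60)(0.70) − (-0.35)(-0.20) = 0.3500
  C_12 = −[(-0.40)(0.70) − (-0.35)(-0.40)] = 0.4200
  C_13 = (-0.40)(-0.20) − (0.60)(-0.40) = 0.3200
  C_21 = −[(-0.20)(0.70) − (-0.25)(-0.20)] = 0.1900
  C_22 = (0.90)(0.70) − (-0.25)(-0.40) = 0.5300
  C_23 = −[(0.90)(-0.20) − (-0.20)(-0.40)] = 0.2600
  C_31 = (-0.20)(-0.35) − (-0.25)(0.60) = 0.2200
  C_32 = −[(0.90)(-0.35) − (-0.25)(-0.40)] = 0.4150
  C_33 = (0.90)(0.60) − (-0.20)(-0.40) = 0.4600
det(I−A) = Σ_j (I−A)_1j·C_1j = (0.90)(0.3500) + (-0.20)(0.4200) + (-0.25)(0.3200) = 0.1510
adj(I−A) = Cᵀ =
  [ 0.3500   0.1900   0.2200]
  [ 0.4200   0.5300   0.4150]
  [ 0.3200   0.2600   0.4600]
(I − A)⁻¹ = adj(I−A) / det(I−A) ≈
  [   2.3179     1.2583     1.4570]
  [   2.7815     3.5099     2.7483]
  [   2.1192     1.7219     3.0464]
First solve x = (I − A)⁻¹ d = adj(I−A)·d / det(I−A); in particular x_A = (0.3200·925 + 0.2600·375 + 0.4600·400) / 0.1510 = 577.50 / 0.1510 ≈ 3824.503.
Intermediate flow from A to A: z_AA = a_AA · x_A = 0.30 × 577.50 / 0.1510 = 173.25 / 0.1510 ≈ 1147.4.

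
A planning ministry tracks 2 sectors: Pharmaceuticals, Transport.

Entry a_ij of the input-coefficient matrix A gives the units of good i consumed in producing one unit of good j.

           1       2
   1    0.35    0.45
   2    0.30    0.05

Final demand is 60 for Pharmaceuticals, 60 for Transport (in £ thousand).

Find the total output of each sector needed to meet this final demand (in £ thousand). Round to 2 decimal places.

x_1 = 174.09, x_2 = 118.13

I − A =
  [   0.65    -0.45]
  [  -0.30     0.95]
det(I−A) = (0.65)(0.95) − (-0.45)(-0.30) = 0.4825
adj(I−A) = [[0.95, 0.45], [0.30, 0.65]]
(I − A)⁻¹ = adj(I−A) / det(I−A) ≈
  [   1.9689     0.9326]
  [   0.6218     1.3472]
x = (I − A)⁻¹ d = adj(I−A)·d / det(I−A), with det(I−A) = 0.4825:
  x_1 = (0.95·60 + 0.45·60) / 0.4825 = 84.00 / 0.4825 ≈ 174.09
  x_2 = (0.30·60 + 0.65·60) / 0.4825 = 57.00 / 0.4825 ≈ 118.13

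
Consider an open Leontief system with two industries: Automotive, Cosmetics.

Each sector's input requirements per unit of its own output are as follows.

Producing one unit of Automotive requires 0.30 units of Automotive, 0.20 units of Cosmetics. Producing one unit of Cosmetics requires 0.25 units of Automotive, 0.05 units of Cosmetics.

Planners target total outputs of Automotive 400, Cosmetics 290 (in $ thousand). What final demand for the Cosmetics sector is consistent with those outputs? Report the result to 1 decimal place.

d_C = 195.5

I − A =
  [   0.70    -0.25]
  [  -0.20     0.95]
d = (I − A) x:
  d_A = (+0.70)·400 + (-0.25)·290 = 207.5
  d_C = (-0.20)·400 + (+0.95)·290 = 195.5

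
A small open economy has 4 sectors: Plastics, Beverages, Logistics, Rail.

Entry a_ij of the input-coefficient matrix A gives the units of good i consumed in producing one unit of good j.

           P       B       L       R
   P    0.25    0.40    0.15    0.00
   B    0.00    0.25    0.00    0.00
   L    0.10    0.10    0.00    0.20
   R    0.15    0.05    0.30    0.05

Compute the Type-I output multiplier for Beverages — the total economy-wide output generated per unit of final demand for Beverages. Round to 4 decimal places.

m_B = 2.6364

I − A =
  [   0.75    -0.40    -0.15     0.00]
  [   0.00     0.75     0.00     0.00]
  [  -0.10    -0.10     1.00    -0.20]
  [  -0.15    -0.05    -0.30     0.95]
Compute the cofactors C_ij = (−1)^(i+j)·(3×3 minor ij) of I−A; the adjugate is their transpose:
adj(I−A) = Cᵀ =
  [ 0.667500   0.371750   0.106875   0.022500]
  [ 0.000000   0.648750   0.000000   0.000000]
  [ 0.093750   0.128750   0.534375   0.112500]
  [ 0.135000   0.133500   0.185625   0.551250]
det(I−A) = Σ_j (I−A)_1j·C_1j = (0.75)(0.667500) + (-0.40)(0.000000) + (-0.15)(0.093750) + (0.00)(0.135000) = 0.4865625
(I − A)⁻¹ = adj(I−A) / det(I−A) ≈
  [   1.37187     0.76403     0.21965     0.04624]
  [   0.00000     1.33333     0.00000     0.00000]
  [   0.19268     0.26461     1.09827     0.23121]
  [   0.27746     0.27437     0.38150     1.13295]
The output multiplier for sector j is the column-j sum of the Leontief inverse (I − A)⁻¹ = adj(I−A) / det(I−A).
Column B of adj(I−A): (0.371750, 0.648750, 0.128750, 0.133500); det(I−A) = 0.4865625.
m_B = (0.371750 + 0.648750 + 0.128750 + 0.133500) / 0.4865625 = 1.28275 / 0.4865625 ≈ 2.6364.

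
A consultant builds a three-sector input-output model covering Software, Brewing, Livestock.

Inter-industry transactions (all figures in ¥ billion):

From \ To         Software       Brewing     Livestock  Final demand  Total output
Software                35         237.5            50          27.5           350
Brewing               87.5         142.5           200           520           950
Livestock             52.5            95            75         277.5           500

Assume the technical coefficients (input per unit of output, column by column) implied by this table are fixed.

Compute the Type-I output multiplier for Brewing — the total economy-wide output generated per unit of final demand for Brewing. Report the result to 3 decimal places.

Technical coefficients a_ij = z_ij / X_j:
  a_11 = 35/350 = 0.10, a_21 = 87.5/350 = 0.25, a_31 = 52.5/350 = 0.15
  a_12 = 237.5/950 = 0.25, a_22 = 142.5/950 = 0.15, a_32 = 95/950 = 0.10
  a_13 = 50/500 = 0.10, a_23 = 200/500 = 0.40, a_33 = 75/500 = 0.15
I − A =
  [   0.90    -0.25    -0.10]
  [  -0.25     0.85    -0.40]
  [  -0.15    -0.10     0.85]
Cofactors of I−A, C_ij = (−1)^(i+j)·(minor ij) (rows/columns in the sector order above):
  C_11 = (0.85)(0.85) − (-0.40)(-0.10) = 0.6825
  C_12 = −[(-0.25)(0.85) − (-0.40)(-0.15)] = 0.2725
  C_13 = (-0.25)(-0.10) − (0.85)(-0.15) = 0.1525
  C_21 = −[(-0.25)(0.85) − (-0.10)(-0.10)] = 0.2225
  C_22 = (0.90)(0.85) − (-0.10)(-0.15) = 0.7500
  C_23 = −[(0.90)(-0.10) − (-0.25)(-0.15)] = 0.1275
  C_31 = (-0.25)(-0.40) − (-0.10)(0.85) = 0.1850
  C_32 = −[(0.90)(-0.40) − (-0.10)(-0.25)] = 0.3850
  C_33 = (0.90)(0.85) − (-0.25)(-0.25) = 0.7025
det(I−A) = Σ_j (I−A)_1j·C_1j = (0.90)(0.6825) + (-0.25)(0.2725) + (-0.10)(0.1525) = 0.530875
adj(I−A) = Cᵀ =
  [ 0.6825   0.2225   0.1850]
  [ 0.2725   0.7500   0.3850]
  [ 0.1525   0.1275   0.7025]
(I − A)⁻¹ = adj(I−A) / det(I−A) ≈
  [   1.2856     0.4191     0.3485]
  [   0.5133     1.4128     0.7252]
  [   0.2873     0.2402     1.3233]
The output multiplier for sector j is the column-j sum of the Leontief inverse (I − A)⁻¹ = adj(I−A) / det(I−A).
Column 2 of adj(I−A): (0.2225, 0.7500, 0.1275); det(I−A) = 0.530875.
m_2 = (0.2225 + 0.7500 + 0.1275) / 0.530875 = 1.10 / 0.530875 ≈ 2.072.

m_2 = 2.072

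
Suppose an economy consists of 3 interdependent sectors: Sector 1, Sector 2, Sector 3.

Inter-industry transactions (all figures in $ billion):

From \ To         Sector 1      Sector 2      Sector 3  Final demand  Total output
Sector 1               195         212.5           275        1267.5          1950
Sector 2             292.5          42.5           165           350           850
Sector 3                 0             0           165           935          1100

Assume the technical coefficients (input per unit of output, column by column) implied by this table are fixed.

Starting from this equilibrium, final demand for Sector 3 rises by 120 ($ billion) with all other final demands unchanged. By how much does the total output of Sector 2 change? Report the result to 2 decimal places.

Δx_2 = 29.79

Technical coefficients a_ij = z_ij / X_j:
  a_11 = 195/1950 = 0.10, a_21 = 292.5/1950 = 0.15, a_31 = 0/1950 = 0.00
  a_12 = 212.5/850 = 0.25, a_22 = 42.5/850 = 0.05, a_32 = 0/850 = 0.00
  a_13 = 275/1100 = 0.25, a_23 = 165/1100 = 0.15, a_33 = 165/1100 = 0.15
I − A =
  [   0.90    -0.25    -0.25]
  [  -0.15     0.95    -0.15]
  [   0.00     0.00     0.85]
Cofactors of I−A, C_ij = (−1)^(i+j)·(minor ij) (rows/columns in the sector order above):
  C_11 = (0.95)(0.85) − (-0.15)(0.00) = 0.8075
  C_12 = −[(-0.15)(0.85) − (-0.15)(0.00)] = 0.1275
  C_13 = (-0.15)(0.00) − (0.95)(0.00) = 0.0000
  C_21 = −[(-0.25)(0.85) − (-0.25)(0.00)] = 0.2125
  C_22 = (0.90)(0.85) − (-0.25)(0.00) = 0.7650
  C_23 = −[(0.90)(0.00) − (-0.25)(0.00)] = 0.0000
  C_31 = (-0.25)(-0.15) − (-0.25)(0.95) = 0.2750
  C_32 = −[(0.90)(-0.15) − (-0.25)(-0.15)] = 0.1725
  C_33 = (0.90)(0.95) − (-0.25)(-0.15) = 0.8175
det(I−A) = Σ_j (I−A)_1j·C_1j = (0.90)(0.8075) + (-0.25)(0.1275) + (-0.25)(0.0000) = 0.694875
adj(I−A) = Cᵀ =
  [ 0.8075   0.2125   0.2750]
  [ 0.1275   0.7650   0.1725]
  [ 0.0000   0.0000   0.8175]
(I − A)⁻¹ = adj(I−A) / det(I−A) ≈
  [   1.1621     0.3058     0.3958]
  [   0.1835     1.1009     0.2482]
  [   0.0000     0.0000     1.1765]
Δx = (I − A)⁻¹ Δd with Δd having +120 in the Sector 3 component and 0 elsewhere.
So Δx_2 = L_23 · (+120), where L_23 = adj(I−A)_23 / det(I−A) = 0.1725 / 0.694875.
Δx_2 = 0.1725 × (+120) / 0.694875 = 20.70 / 0.694875 ≈ 29.79.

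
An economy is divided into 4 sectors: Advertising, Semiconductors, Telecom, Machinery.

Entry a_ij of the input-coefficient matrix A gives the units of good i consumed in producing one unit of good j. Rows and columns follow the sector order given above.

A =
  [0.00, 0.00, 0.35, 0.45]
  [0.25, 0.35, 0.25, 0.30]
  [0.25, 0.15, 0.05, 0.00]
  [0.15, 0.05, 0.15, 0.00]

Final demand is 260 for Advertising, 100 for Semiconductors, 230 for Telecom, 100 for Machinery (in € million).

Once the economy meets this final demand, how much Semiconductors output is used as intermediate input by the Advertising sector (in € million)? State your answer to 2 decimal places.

I − A =
  [   1.00     0.00    -0.35    -0.45]
  [  -0.25     0.65    -0.25    -0.30]
  [  -0.25    -0.15     0.95     0.00]
  [  -0.15    -0.05    -0.15     1.00]
Compute the cofactors C_ij = (−1)^(i+j)·(3×3 minor ij) of I−A; the adjugate is their transpose:
adj(I−A) = Cᵀ =
  [ 0.55900   0.08400   0.27175   0.27675]
  [ 0.35400   0.78150   0.39825   0.39375]
  [ 0.20300   0.14550   0.58550   0.13500]
  [ 0.13200   0.07350   0.14850   0.51000]
det(I−A) = Σ_j (I−A)_1j·C_1j = (1.00)(0.55900) + (0.00)(0.35400) + (-0.35)(0.20300) + (-0.45)(0.13200) = 0.42855
(I − A)⁻¹ = adj(I−A) / det(I−A) ≈
  [   1.3044     0.1960     0.6341     0.6458]
  [   0.8260     1.8236     0.9293     0.9188]
  [   0.4737     0.3395     1.3662     0.3150]
  [   0.3080     0.1715     0.3465     1.1901]
First solve x = (I − A)⁻¹ d = adj(I−A)·d / det(I−A); in particular x_1 = (0.55900·260 + 0.08400·100 + 0.27175·230 + 0.27675·100) / 0.42855 = 243.9175 / 0.42855 ≈ 569.1693.
Intermediate flow from 2 to 1: z_21 = a_21 · x_1 = 0.25 × 243.9175 / 0.42855 = 60.979375 / 0.42855 ≈ 142.29.

z_21 = 142.29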